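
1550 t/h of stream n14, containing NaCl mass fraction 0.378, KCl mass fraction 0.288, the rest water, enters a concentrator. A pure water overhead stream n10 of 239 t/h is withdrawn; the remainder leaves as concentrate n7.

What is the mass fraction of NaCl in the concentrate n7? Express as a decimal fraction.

NaCl is not removed: 1550×0.378 = 585.9 t/h of NaCl enters n7.
Concentrate = 1550 − 239 = 1311 t/h.
Mass fraction = 585.9/1311 = 0.447.

0.447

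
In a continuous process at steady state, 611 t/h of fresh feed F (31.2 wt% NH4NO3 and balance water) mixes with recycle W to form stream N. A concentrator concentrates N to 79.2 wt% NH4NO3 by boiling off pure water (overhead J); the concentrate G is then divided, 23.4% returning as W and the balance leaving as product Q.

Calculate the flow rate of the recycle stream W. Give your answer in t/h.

73.53 t/h

Overall NH4NO3 balance (none leaves overhead): NH4NO3 in fresh feed = NH4NO3 in product, i.e. 611×0.312 = (1−0.234)·G·0.792.
G = 190.63/(0.792×0.766) = 314.23 t/h.
Recycle W = 0.234×314.23 = 73.529 t/h.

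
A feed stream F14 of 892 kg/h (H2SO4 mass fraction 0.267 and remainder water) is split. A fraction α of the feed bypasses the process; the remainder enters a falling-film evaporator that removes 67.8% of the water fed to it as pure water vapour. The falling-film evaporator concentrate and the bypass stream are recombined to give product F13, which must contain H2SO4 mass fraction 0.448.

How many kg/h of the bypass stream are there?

166.8 kg/h

All 892×0.267 = 238.16 kg/h of H2SO4 reaches F13, so F13 = 238.16/0.448 = 531.62 kg/h and vapour = 360.38 kg/h.
The evaporator receives (1−α)·892 of feed at 0.733 water and removes 0.678 of that water:
0.678×0.733×(1−α)×892 = 360.38
(1−α) = 360.38/443.3 = 0.8130;  α = 0.1870.
Bypass flow = 0.1870×892 = 166.84 kg/h.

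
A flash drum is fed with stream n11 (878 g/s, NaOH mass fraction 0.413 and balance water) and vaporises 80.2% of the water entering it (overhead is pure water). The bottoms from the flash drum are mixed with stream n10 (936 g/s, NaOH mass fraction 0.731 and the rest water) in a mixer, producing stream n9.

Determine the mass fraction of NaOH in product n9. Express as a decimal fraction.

Vapour removed = 0.802×0.587×878 = 413.34 g/s; concentrate = 464.66 g/s.
NaOH reaching the mixer = 362.61 (from concentrate) + 936×0.731 = 1046.8 g/s.
Product flow = 464.66 + 936 = 1400.7 g/s; NaOH fraction = 0.747.

0.747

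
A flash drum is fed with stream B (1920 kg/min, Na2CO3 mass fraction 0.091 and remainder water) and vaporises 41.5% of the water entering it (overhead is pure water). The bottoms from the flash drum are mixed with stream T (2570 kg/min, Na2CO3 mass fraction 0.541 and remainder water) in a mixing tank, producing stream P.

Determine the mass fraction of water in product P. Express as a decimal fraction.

Vapour removed = 0.415×0.909×1920 = 724.29 kg/min; concentrate = 1195.7 kg/min.
water reaching the mixer = 1021 (from concentrate) + 2570×0.459 = 2200.6 kg/min.
Product flow = 1195.7 + 2570 = 3765.7 kg/min; water fraction = 0.584.

0.584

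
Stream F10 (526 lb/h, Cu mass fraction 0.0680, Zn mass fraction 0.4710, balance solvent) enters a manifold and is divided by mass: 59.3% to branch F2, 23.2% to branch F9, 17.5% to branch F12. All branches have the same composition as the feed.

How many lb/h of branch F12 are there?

92.05 lb/h

Branch F12 flow = 0.175×526 = 92.05 lb/h.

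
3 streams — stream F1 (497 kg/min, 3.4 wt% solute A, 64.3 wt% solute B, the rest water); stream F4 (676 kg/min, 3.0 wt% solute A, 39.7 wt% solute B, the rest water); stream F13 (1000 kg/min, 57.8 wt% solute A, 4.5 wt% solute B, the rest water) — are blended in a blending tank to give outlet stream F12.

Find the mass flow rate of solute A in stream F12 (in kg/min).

615.2 kg/min

solute A out = solute A in = 497×0.034 + 676×0.030 + 1000×0.578 = 615.18 kg/min.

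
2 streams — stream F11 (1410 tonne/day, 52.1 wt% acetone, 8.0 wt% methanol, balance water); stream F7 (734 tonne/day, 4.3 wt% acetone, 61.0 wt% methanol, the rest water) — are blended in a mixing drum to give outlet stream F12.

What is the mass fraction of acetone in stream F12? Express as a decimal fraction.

Total flow out = 1410 + 734 = 2144 tonne/day.
acetone in = 1410×0.521 + 734×0.043 = 766.17 tonne/day.
acetone mass fraction in F12 = 766.17/2144 = 0.357.

0.357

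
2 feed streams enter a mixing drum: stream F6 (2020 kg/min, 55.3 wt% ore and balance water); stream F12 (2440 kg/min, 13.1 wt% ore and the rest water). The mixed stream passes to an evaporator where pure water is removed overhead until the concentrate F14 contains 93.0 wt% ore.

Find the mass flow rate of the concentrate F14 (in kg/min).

1545 kg/min

ore entering = 2020×0.553 + 2440×0.131 = 1436.7 kg/min.
All ore reports to F14, so F14 = 1436.7/0.930 = 1544.8 kg/min.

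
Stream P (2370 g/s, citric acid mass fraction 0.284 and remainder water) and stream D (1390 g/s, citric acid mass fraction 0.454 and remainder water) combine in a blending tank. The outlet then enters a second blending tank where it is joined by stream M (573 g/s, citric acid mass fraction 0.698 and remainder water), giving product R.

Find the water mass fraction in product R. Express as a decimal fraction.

0.607

Overall, product flow = 4333 g/s.
water in = 2370×0.716 + 1390×0.546 + 573×0.302 = 2628.9 g/s.
water fraction in R = 0.607.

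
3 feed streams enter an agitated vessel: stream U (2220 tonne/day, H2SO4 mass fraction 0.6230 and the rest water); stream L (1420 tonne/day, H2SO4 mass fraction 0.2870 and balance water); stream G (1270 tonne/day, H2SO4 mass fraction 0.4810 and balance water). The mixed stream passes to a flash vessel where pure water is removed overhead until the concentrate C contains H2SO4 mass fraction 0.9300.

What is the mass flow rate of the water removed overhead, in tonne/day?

2328 tonne/day

H2SO4 entering = 2220×0.623 + 1420×0.287 + 1270×0.481 = 2401.5 tonne/day.
All H2SO4 reports to C, so C = 2401.5/0.930 = 2582.2 tonne/day.
Total feed = 4910 tonne/day; overhead = 4910 − 2582.2 = 2327.8 tonne/day.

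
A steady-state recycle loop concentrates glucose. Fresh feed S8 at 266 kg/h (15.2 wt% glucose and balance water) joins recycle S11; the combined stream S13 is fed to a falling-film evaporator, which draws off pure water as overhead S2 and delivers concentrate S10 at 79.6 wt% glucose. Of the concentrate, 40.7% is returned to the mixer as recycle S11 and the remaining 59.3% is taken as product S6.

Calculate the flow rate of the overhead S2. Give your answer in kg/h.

Overall glucose balance (none leaves overhead): glucose in fresh feed = glucose in product, i.e. 266×0.152 = (1−0.407)·S10·0.796.
S10 = 40.432/(0.796×0.593) = 85.656 kg/h.
Recycle S11 = 0.407×85.656 = 34.862 kg/h.
Combined feed S13 = 266 + 34.862 = 300.86 kg/h.
Overhead S2 = S13 − S10 = 300.86 − 85.656 = 215.21 kg/h.

215.2 kg/h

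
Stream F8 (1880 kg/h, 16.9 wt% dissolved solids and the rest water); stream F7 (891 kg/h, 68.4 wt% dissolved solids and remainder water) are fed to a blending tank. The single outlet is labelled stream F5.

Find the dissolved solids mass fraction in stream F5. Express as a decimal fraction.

Total flow out = 1880 + 891 = 2771 kg/h.
dissolved solids in = 1880×0.169 + 891×0.684 = 927.16 kg/h.
dissolved solids mass fraction in F5 = 927.16/2771 = 0.3346.

0.3346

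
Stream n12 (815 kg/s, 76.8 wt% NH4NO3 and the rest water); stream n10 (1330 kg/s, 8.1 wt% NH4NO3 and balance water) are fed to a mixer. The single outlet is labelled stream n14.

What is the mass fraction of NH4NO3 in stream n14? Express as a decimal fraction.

0.3420

Total flow out = 815 + 1330 = 2145 kg/s.
NH4NO3 in = 815×0.768 + 1330×0.081 = 733.65 kg/s.
NH4NO3 mass fraction in n14 = 733.65/2145 = 0.3420.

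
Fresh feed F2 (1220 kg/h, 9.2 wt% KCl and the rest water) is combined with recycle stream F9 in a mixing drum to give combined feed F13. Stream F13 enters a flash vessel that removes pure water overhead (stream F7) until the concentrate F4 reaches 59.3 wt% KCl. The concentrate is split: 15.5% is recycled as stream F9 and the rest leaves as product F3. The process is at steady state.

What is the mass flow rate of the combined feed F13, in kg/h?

1255 kg/h

Overall KCl balance (none leaves overhead): KCl in fresh feed = KCl in product, i.e. 1220×0.092 = (1−0.155)·F4·0.593.
F4 = 112.24/(0.593×0.845) = 223.99 kg/h.
Recycle F9 = 0.155×223.99 = 34.719 kg/h.
Combined feed F13 = 1220 + 34.719 = 1254.7 kg/h.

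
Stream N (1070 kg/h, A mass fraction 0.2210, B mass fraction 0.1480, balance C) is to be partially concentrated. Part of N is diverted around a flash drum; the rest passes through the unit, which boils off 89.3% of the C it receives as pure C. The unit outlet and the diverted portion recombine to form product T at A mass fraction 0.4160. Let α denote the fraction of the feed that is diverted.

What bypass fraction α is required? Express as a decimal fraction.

All 1070×0.221 = 236.47 kg/h of A reaches T, so T = 236.47/0.416 = 568.44 kg/h and vapour = 501.56 kg/h.
The evaporator receives (1−α)·1070 of feed at 0.631 C and removes 0.893 of that C:
0.893×0.631×(1−α)×1070 = 501.56
(1−α) = 501.56/602.93 = 0.8319;  α = 0.1681.

0.168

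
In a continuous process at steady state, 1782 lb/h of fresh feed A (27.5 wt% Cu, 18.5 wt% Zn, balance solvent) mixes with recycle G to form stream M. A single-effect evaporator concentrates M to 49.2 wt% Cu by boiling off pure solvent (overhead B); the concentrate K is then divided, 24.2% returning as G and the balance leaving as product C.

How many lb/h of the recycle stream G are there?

318 lb/h

Overall Cu balance (none leaves overhead): Cu in fresh feed = Cu in product, i.e. 1782×0.275 = (1−0.242)·K·0.492.
K = 490.05/(0.492×0.758) = 1314 lb/h.
Recycle G = 0.242×1314 = 318 lb/h.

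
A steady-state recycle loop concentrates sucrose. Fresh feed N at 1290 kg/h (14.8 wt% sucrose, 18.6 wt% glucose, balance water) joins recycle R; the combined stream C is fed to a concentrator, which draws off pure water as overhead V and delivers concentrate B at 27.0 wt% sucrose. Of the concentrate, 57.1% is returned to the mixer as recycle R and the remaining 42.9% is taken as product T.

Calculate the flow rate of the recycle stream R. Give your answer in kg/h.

Overall sucrose balance (none leaves overhead): sucrose in fresh feed = sucrose in product, i.e. 1290×0.148 = (1−0.571)·B·0.270.
B = 190.92/(0.270×0.429) = 1648.3 kg/h.
Recycle R = 0.571×1648.3 = 941.17 kg/h.

941.2 kg/h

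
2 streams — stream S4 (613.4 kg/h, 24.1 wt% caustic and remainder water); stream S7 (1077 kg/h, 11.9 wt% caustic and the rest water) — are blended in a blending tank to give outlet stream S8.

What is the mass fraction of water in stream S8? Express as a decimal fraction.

0.8367

Total flow out = 613.4 + 1077 = 1690.4 kg/h.
water in = 613.4×0.759 + 1077×0.881 = 1414.4 kg/h.
water mass fraction in S8 = 1414.4/1690.4 = 0.8367.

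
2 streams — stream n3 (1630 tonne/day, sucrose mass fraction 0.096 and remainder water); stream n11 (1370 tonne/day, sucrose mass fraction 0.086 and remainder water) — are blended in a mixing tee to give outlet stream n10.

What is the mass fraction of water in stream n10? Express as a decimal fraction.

Total flow out = 1630 + 1370 = 3000 tonne/day.
water in = 1630×0.904 + 1370×0.914 = 2725.7 tonne/day.
water mass fraction in n10 = 2725.7/3000 = 0.909.

0.909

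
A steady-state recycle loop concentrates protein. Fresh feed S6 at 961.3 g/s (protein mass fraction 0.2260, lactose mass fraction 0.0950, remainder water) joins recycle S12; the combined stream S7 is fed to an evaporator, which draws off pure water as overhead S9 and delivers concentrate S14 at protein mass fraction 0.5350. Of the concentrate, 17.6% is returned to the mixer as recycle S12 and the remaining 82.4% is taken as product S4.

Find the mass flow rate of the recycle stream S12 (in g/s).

Overall protein balance (none leaves overhead): protein in fresh feed = protein in product, i.e. 961.3×0.226 = (1−0.176)·S14·0.535.
S14 = 217.25/(0.535×0.824) = 492.82 g/s.
Recycle S12 = 0.176×492.82 = 86.736 g/s.

86.74 g/s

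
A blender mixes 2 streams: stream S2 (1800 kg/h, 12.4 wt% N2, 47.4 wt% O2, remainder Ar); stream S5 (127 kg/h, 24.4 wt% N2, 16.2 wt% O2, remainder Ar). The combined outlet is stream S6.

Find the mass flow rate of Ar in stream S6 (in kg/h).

799 kg/h

Ar out = Ar in = 1800×0.402 + 127×0.594 = 799.04 kg/h.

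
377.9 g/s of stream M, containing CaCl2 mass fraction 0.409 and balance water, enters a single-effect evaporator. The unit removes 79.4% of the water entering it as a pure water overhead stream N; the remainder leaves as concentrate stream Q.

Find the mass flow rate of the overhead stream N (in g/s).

177.3 g/s

water entering = 377.9×0.591 = 223.34 g/s; overhead removed = 0.794×223.34 = 177.33 g/s.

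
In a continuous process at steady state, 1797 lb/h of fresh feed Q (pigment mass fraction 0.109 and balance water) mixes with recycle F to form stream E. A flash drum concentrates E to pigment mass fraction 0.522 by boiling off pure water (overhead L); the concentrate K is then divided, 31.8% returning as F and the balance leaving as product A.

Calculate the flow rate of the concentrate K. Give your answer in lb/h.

550.2 lb/h

Overall pigment balance (none leaves overhead): pigment in fresh feed = pigment in product, i.e. 1797×0.109 = (1−0.318)·K·0.522.
K = 195.87/(0.522×0.682) = 550.2 lb/h.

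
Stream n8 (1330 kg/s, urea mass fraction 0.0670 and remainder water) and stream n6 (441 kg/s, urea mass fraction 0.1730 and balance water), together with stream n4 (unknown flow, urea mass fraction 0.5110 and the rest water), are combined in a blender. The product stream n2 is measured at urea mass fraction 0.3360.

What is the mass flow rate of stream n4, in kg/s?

2455 kg/s

Let n4 be the unknown flow. Total out = 1771 + n4.
urea balance: 165.4 + 0.511·n4 = 0.336·(1771 + n4)
(0.511 − 0.336)·n4 = 0.336×1771 − 165.4 = 429.65
n4 = 429.65 / 0.175 = 2455.2 kg/s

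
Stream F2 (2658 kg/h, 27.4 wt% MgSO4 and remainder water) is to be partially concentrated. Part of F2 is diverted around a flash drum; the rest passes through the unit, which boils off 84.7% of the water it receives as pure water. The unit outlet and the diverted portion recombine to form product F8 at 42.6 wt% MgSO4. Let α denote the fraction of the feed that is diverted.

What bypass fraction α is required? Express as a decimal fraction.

All 2658×0.274 = 728.29 kg/h of MgSO4 reaches F8, so F8 = 728.29/0.426 = 1709.6 kg/h and vapour = 948.39 kg/h.
The evaporator receives (1−α)·2658 of feed at 0.726 water and removes 0.847 of that water:
0.847×0.726×(1−α)×2658 = 948.39
(1−α) = 948.39/1634.5 = 0.5802;  α = 0.4198.

0.420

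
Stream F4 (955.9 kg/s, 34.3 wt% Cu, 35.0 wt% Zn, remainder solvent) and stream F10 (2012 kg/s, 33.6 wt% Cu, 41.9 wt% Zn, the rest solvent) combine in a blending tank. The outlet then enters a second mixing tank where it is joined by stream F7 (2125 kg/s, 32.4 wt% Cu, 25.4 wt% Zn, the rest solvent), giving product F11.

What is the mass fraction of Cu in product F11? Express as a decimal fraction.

Overall, product flow = 5092.9 kg/s.
Cu in = 955.9×0.343 + 2012×0.336 + 2125×0.324 = 1692.4 kg/s.
Cu fraction in F11 = 0.332.

0.332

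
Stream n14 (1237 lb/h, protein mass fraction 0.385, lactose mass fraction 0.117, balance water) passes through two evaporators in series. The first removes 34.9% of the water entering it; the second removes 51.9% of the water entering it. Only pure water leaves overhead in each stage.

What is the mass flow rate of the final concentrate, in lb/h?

water in feed = 1237×0.498 = 616.03 lb/h.
After stage 1: water left = (1−0.349)×616.03 = 401.03; stream total = 1022 lb/h.
After stage 2: water left = (1−0.519)×401.03 = 192.9; final concentrate = 813.87 lb/h.

813.9 lb/h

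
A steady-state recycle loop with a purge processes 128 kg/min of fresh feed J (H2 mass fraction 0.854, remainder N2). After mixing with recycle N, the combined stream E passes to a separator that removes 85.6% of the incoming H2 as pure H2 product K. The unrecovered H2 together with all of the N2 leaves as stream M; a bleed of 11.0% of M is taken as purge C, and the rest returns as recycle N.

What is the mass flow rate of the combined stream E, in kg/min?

295.3 kg/min

N2 enters only via J and leaves only via the purge: 128×0.146 = 0.110×(N2 in M), and the separator passes all N2, so N2 in E = N2 in M = 169.89 kg/min.
H2 in E: m_A = 128×0.854 + (1−0.110)·(1−0.856)·m_A, so m_A = 109.31/0.8718 = 125.38 kg/min.
E = 125.38 + 169.89 = 295.27 kg/min.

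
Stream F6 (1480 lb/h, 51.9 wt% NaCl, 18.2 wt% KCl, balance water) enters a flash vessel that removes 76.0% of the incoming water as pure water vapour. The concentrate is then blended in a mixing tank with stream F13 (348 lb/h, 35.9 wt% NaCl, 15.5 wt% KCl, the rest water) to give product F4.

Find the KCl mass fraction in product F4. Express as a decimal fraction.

0.2167

Vapour removed = 0.760×0.299×1480 = 336.32 lb/h; concentrate = 1143.7 lb/h.
KCl reaching the mixer = 269.36 (from concentrate) + 348×0.155 = 323.3 lb/h.
Product flow = 1143.7 + 348 = 1491.7 lb/h; KCl fraction = 0.2167.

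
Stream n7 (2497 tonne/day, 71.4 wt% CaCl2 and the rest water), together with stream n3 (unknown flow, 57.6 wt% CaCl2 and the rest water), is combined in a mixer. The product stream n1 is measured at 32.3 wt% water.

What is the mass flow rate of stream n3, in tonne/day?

914.7 tonne/day

Let n3 be the unknown flow. Total out = 2497 + n3.
water balance: 714.14 + 0.424·n3 = 0.323·(2497 + n3)
(0.424 − 0.323)·n3 = 0.323×2497 − 714.14 = 92.389
n3 = 92.389 / 0.101 = 914.74 tonne/day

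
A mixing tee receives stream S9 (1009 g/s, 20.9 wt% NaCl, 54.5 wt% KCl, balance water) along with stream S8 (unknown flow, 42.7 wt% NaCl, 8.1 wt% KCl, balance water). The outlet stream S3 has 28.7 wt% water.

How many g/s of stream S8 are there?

201.8 g/s

Let S8 be the unknown flow. Total out = 1009 + S8.
water balance: 248.21 + 0.492·S8 = 0.287·(1009 + S8)
(0.492 − 0.287)·S8 = 0.287×1009 − 248.21 = 41.369
S8 = 41.369 / 0.205 = 201.8 g/s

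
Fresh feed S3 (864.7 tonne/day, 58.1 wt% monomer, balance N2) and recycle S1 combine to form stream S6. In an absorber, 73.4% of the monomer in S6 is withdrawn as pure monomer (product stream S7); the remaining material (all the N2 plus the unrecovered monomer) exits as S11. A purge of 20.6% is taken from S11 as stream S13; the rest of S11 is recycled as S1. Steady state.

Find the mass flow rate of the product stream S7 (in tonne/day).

467.5 tonne/day

monomer in S6: m_A = 864.7×0.581 + (1−0.206)·(1−0.734)·m_A, so m_A = 502.39/0.7888 = 636.91 tonne/day.
Product S7 = 0.734×636.91 = 467.49 tonne/day.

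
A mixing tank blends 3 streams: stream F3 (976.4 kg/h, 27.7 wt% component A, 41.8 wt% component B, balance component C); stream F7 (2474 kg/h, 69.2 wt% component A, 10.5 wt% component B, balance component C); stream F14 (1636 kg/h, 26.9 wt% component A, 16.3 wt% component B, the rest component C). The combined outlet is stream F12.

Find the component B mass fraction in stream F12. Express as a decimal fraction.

0.184

Total flow out = 976.4 + 2474 + 1636 = 5086.4 kg/h.
component B in = 976.4×0.418 + 2474×0.105 + 1636×0.163 = 934.57 kg/h.
component B mass fraction in F12 = 934.57/5086.4 = 0.184.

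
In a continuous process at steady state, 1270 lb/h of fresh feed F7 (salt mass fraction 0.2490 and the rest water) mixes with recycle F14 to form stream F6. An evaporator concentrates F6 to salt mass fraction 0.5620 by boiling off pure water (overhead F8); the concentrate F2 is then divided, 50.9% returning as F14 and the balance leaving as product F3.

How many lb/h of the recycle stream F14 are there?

583.3 lb/h

Overall salt balance (none leaves overhead): salt in fresh feed = salt in product, i.e. 1270×0.249 = (1−0.509)·F2·0.562.
F2 = 316.23/(0.562×0.491) = 1146 lb/h.
Recycle F14 = 0.509×1146 = 583.31 lb/h.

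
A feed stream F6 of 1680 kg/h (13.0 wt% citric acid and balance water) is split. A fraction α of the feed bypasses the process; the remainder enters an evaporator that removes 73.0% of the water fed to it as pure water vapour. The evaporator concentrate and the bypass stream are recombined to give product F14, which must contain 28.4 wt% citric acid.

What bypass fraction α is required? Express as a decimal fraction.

All 1680×0.130 = 218.4 kg/h of citric acid reaches F14, so F14 = 218.4/0.284 = 769.01 kg/h and vapour = 910.99 kg/h.
The evaporator receives (1−α)·1680 of feed at 0.870 water and removes 0.730 of that water:
0.730×0.870×(1−α)×1680 = 910.99
(1−α) = 910.99/1067 = 0.8538;  α = 0.1462.

0.146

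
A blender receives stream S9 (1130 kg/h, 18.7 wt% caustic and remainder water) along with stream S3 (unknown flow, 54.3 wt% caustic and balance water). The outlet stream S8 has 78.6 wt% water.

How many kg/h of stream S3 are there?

92.74 kg/h

Let S3 be the unknown flow. Total out = 1130 + S3.
water balance: 918.69 + 0.457·S3 = 0.786·(1130 + S3)
(0.457 − 0.786)·S3 = 0.786×1130 − 918.69 = -30.51
S3 = -30.51 / -0.329 = 92.736 kg/h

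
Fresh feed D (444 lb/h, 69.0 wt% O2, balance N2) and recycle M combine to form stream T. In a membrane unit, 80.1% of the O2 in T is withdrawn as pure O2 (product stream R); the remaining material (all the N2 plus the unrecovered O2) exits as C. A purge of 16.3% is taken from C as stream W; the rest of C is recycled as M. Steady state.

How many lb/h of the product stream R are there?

O2 in T: m_A = 444×0.690 + (1−0.163)·(1−0.801)·m_A, so m_A = 306.36/0.8334 = 367.59 lb/h.
Product R = 0.801×367.59 = 294.44 lb/h.

294.4 lb/h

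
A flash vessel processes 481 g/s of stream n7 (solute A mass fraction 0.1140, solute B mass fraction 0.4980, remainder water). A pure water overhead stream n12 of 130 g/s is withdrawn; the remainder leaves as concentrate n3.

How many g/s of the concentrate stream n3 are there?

Concentrate = 481 − 130 = 351 g/s.

351 g/s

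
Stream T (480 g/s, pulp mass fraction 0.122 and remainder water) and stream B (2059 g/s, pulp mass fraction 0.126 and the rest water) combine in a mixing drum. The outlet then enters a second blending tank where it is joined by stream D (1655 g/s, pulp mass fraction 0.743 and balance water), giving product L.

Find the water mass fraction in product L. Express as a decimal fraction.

0.631

Overall, product flow = 4194 g/s.
water in = 480×0.878 + 2059×0.874 + 1655×0.257 = 2646.3 g/s.
water fraction in L = 0.631.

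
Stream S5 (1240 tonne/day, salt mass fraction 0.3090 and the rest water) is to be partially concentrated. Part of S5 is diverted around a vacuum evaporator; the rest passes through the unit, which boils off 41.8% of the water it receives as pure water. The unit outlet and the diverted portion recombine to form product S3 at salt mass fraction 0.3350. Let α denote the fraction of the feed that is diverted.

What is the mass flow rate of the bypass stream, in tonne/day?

All 1240×0.309 = 383.16 tonne/day of salt reaches S3, so S3 = 383.16/0.335 = 1143.8 tonne/day and vapour = 96.239 tonne/day.
The evaporator receives (1−α)·1240 of feed at 0.691 water and removes 0.418 of that water:
0.418×0.691×(1−α)×1240 = 96.239
(1−α) = 96.239/358.16 = 0.2687;  α = 0.7313.
Bypass flow = 0.7313×1240 = 906.81 tonne/day.

906.8 tonne/day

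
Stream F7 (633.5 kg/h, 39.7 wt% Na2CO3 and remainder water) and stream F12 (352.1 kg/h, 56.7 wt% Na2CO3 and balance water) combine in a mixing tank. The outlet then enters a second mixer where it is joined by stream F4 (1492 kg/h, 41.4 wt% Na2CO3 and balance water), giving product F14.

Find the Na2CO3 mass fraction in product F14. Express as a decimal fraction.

Overall, product flow = 2477.6 kg/h.
Na2CO3 in = 633.5×0.397 + 352.1×0.567 + 1492×0.414 = 1068.8 kg/h.
Na2CO3 fraction in F14 = 0.431.

0.431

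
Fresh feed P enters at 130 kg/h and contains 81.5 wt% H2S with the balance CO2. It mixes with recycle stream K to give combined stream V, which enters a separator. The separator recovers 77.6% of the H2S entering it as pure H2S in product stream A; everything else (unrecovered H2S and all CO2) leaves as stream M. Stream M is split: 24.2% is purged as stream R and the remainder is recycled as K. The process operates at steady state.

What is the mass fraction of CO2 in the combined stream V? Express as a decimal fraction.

0.438

CO2 enters only via P and leaves only via the purge: 130×0.185 = 0.242×(CO2 in M), and the separator passes all CO2, so CO2 in V = CO2 in M = 99.38 kg/h.
H2S in V: m_A = 130×0.815 + (1−0.242)·(1−0.776)·m_A, so m_A = 105.95/0.8302 = 127.62 kg/h.
V = 127.62 + 99.38 = 227 kg/h.
CO2 fraction in V = 99.38/227 = 0.438.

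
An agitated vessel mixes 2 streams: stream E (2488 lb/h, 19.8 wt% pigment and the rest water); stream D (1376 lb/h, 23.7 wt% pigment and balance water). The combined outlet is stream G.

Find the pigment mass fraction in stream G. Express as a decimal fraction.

0.2119

Total flow out = 2488 + 1376 = 3864 lb/h.
pigment in = 2488×0.198 + 1376×0.237 = 818.74 lb/h.
pigment mass fraction in G = 818.74/3864 = 0.2119.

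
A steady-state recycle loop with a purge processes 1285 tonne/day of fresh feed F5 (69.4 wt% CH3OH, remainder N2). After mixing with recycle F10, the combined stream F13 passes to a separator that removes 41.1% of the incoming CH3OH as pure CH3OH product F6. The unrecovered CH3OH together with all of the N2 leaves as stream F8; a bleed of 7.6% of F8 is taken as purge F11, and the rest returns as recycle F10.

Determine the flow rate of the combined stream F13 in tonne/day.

N2 enters only via F5 and leaves only via the purge: 1285×0.306 = 0.076×(N2 in F8), and the separator passes all N2, so N2 in F13 = N2 in F8 = 5173.8 tonne/day.
CH3OH in F13: m_A = 1285×0.694 + (1−0.076)·(1−0.411)·m_A, so m_A = 891.79/0.4558 = 1956.7 tonne/day.
F13 = 1956.7 + 5173.8 = 7130.5 tonne/day.

7131 tonne/day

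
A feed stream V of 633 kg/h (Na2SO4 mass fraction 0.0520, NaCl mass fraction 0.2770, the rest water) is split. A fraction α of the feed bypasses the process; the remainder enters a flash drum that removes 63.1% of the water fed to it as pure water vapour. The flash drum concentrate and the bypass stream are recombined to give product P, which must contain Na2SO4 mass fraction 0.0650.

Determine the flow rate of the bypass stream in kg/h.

334 kg/h

All 633×0.052 = 32.916 kg/h of Na2SO4 reaches P, so P = 32.916/0.065 = 506.4 kg/h and vapour = 126.6 kg/h.
The evaporator receives (1−α)·633 of feed at 0.671 water and removes 0.631 of that water:
0.631×0.671×(1−α)×633 = 126.6
(1−α) = 126.6/268.01 = 0.4724;  α = 0.5276.
Bypass flow = 0.5276×633 = 333.99 kg/h.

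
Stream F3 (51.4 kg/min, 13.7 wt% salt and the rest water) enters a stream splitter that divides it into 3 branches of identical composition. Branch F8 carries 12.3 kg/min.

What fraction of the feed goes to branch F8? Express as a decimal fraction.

Fraction to F8 = 12.3/51.4 = 0.2393.

0.239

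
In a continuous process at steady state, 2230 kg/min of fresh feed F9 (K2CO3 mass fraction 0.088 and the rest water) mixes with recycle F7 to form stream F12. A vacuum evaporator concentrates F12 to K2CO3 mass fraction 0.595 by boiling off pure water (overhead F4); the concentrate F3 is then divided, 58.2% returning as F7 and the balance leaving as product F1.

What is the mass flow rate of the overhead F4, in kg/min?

1900 kg/min

Overall K2CO3 balance (none leaves overhead): K2CO3 in fresh feed = K2CO3 in product, i.e. 2230×0.088 = (1−0.582)·F3·0.595.
F3 = 196.24/(0.595×0.418) = 789.03 kg/min.
Recycle F7 = 0.582×789.03 = 459.22 kg/min.
Combined feed F12 = 2230 + 459.22 = 2689.2 kg/min.
Overhead F4 = F12 − F3 = 2689.2 − 789.03 = 1900.2 kg/min.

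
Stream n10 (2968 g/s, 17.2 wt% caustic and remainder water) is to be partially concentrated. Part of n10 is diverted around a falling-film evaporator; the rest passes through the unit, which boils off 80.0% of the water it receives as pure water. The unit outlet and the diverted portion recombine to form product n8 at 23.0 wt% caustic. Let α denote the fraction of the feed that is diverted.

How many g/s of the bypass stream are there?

All 2968×0.172 = 510.5 g/s of caustic reaches n8, so n8 = 510.5/0.230 = 2219.5 g/s and vapour = 748.45 g/s.
The evaporator receives (1−α)·2968 of feed at 0.828 water and removes 0.800 of that water:
0.800×0.828×(1−α)×2968 = 748.45
(1−α) = 748.45/1966 = 0.3807;  α = 0.6193.
Bypass flow = 0.6193×2968 = 1838.1 g/s.

1838 g/s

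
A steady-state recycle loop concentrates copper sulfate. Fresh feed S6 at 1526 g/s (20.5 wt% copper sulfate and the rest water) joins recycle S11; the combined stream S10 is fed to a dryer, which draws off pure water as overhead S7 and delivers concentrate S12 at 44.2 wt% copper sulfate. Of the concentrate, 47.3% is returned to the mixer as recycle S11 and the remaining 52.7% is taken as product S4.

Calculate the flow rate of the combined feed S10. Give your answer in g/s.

2161 g/s

Overall copper sulfate balance (none leaves overhead): copper sulfate in fresh feed = copper sulfate in product, i.e. 1526×0.205 = (1−0.473)·S12·0.442.
S12 = 312.83/(0.442×0.527) = 1343 g/s.
Recycle S11 = 0.473×1343 = 635.24 g/s.
Combined feed S10 = 1526 + 635.24 = 2161.2 g/s.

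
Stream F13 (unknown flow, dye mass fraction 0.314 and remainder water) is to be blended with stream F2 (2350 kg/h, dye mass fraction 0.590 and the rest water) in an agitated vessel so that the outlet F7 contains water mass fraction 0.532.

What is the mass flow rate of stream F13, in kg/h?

Let F13 be the unknown flow. Total out = 2350 + F13.
water balance: 963.5 + 0.686·F13 = 0.532·(2350 + F13)
(0.686 − 0.532)·F13 = 0.532×2350 − 963.5 = 286.7
F13 = 286.7 / 0.154 = 1861.7 kg/h

1862 kg/h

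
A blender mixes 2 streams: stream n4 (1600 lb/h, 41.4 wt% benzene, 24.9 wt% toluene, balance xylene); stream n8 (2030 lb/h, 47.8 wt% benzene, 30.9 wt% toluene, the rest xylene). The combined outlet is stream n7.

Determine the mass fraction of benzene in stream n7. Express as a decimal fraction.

Total flow out = 1600 + 2030 = 3630 lb/h.
benzene in = 1600×0.414 + 2030×0.478 = 1632.7 lb/h.
benzene mass fraction in n7 = 1632.7/3630 = 0.4498.

0.4498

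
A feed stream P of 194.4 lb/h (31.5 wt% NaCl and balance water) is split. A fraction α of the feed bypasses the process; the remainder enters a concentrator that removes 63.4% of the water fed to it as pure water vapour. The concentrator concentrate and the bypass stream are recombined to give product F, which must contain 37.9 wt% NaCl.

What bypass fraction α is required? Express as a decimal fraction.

All 194.4×0.315 = 61.236 lb/h of NaCl reaches F, so F = 61.236/0.379 = 161.57 lb/h and vapour = 32.827 lb/h.
The evaporator receives (1−α)·194.4 of feed at 0.685 water and removes 0.634 of that water:
0.634×0.685×(1−α)×194.4 = 32.827
(1−α) = 32.827/84.426 = 0.3888;  α = 0.6112.

0.611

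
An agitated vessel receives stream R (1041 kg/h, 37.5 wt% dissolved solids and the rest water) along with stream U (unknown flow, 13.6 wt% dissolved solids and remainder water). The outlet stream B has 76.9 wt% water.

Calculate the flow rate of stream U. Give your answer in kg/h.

1578 kg/h

Let U be the unknown flow. Total out = 1041 + U.
water balance: 650.62 + 0.864·U = 0.769·(1041 + U)
(0.864 − 0.769)·U = 0.769×1041 − 650.62 = 149.9
U = 149.9 / 0.095 = 1577.9 kg/h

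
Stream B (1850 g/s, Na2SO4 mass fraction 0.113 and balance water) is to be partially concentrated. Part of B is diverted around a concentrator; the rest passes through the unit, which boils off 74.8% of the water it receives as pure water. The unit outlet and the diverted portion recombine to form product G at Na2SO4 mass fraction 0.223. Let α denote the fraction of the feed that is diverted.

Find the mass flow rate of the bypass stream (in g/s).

474.6 g/s

All 1850×0.113 = 209.05 g/s of Na2SO4 reaches G, so G = 209.05/0.223 = 937.44 g/s and vapour = 912.56 g/s.
The evaporator receives (1−α)·1850 of feed at 0.887 water and removes 0.748 of that water:
0.748×0.887×(1−α)×1850 = 912.56
(1−α) = 912.56/1227.4 = 0.7435;  α = 0.2565.
Bypass flow = 0.2565×1850 = 474.58 g/s.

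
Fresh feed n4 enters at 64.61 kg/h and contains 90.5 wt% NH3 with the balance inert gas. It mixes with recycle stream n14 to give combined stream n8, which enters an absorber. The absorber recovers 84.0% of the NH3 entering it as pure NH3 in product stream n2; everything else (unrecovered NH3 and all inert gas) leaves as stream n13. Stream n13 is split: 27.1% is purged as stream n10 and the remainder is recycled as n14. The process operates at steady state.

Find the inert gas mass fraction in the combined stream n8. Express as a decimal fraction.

0.255

inert gas enters only via n4 and leaves only via the purge: 64.61×0.095 = 0.271×(inert gas in n13), and the absorber passes all inert gas, so inert gas in n8 = inert gas in n13 = 22.649 kg/h.
NH3 in n8: m_A = 64.61×0.905 + (1−0.271)·(1−0.840)·m_A, so m_A = 58.472/0.8834 = 66.193 kg/h.
n8 = 66.193 + 22.649 = 88.842 kg/h.
inert gas fraction in n8 = 22.649/88.842 = 0.255.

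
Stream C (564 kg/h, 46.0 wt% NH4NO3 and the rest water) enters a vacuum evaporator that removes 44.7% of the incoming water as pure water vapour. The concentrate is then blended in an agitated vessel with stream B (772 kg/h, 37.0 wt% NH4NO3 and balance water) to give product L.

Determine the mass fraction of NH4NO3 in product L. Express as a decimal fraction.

Vapour removed = 0.447×0.540×564 = 136.14 kg/h; concentrate = 427.86 kg/h.
NH4NO3 reaching the mixer = 259.44 (from concentrate) + 772×0.370 = 545.08 kg/h.
Product flow = 427.86 + 772 = 1199.9 kg/h; NH4NO3 fraction = 0.4543.

0.4543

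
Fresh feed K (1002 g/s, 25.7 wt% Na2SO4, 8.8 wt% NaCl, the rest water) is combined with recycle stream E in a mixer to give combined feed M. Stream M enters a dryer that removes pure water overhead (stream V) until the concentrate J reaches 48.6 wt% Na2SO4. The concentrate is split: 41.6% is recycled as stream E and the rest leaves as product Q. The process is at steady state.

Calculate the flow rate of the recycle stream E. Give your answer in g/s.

Overall Na2SO4 balance (none leaves overhead): Na2SO4 in fresh feed = Na2SO4 in product, i.e. 1002×0.257 = (1−0.416)·J·0.486.
J = 257.51/(0.486×0.584) = 907.3 g/s.
Recycle E = 0.416×907.3 = 377.44 g/s.

377.4 g/s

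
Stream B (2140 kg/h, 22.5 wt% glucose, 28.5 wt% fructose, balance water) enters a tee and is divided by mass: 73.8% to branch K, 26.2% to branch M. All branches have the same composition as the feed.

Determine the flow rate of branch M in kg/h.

560.7 kg/h

Branch M flow = 0.262×2140 = 560.68 kg/h.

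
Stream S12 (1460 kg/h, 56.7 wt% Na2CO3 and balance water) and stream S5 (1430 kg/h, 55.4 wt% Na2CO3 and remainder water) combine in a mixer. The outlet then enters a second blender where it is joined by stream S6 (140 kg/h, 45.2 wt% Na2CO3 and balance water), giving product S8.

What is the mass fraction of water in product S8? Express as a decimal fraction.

0.4444

Overall, product flow = 3030 kg/h.
water in = 1460×0.433 + 1430×0.446 + 140×0.548 = 1346.7 kg/h.
water fraction in S8 = 0.4444.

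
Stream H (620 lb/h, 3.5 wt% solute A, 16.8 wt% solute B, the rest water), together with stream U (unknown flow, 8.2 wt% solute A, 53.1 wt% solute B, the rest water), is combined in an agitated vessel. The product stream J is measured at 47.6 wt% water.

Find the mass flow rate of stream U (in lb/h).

2236 lb/h

Let U be the unknown flow. Total out = 620 + U.
water balance: 494.14 + 0.387·U = 0.476·(620 + U)
(0.387 − 0.476)·U = 0.476×620 − 494.14 = -199.02
U = -199.02 / -0.089 = 2236.2 lb/h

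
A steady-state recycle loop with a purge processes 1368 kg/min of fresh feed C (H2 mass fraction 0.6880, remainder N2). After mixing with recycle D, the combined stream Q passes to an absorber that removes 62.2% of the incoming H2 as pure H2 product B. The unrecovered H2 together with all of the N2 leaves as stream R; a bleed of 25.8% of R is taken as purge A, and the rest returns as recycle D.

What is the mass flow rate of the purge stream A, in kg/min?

N2 enters only via C and leaves only via the purge: 1368×0.312 = 0.258×(N2 in R), and the absorber passes all N2, so N2 in Q = N2 in R = 1654.3 kg/min.
H2 in Q: m_A = 1368×0.688 + (1−0.258)·(1−0.622)·m_A, so m_A = 941.18/0.7195 = 1308.1 kg/min.
R = (1−0.622)×1308.1 + 1654.3 = 2148.8 kg/min.
Purge A = 0.258×2148.8 = 554.38 kg/min.

554.4 kg/min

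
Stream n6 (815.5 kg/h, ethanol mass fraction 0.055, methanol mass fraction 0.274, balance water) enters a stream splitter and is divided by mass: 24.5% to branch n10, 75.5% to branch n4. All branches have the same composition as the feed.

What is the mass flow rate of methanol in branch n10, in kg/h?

54.74 kg/h

Branch n10 total = 0.245×815.5 = 199.8 kg/h.
methanol in n10 = 0.274×199.8 = 54.745 kg/h.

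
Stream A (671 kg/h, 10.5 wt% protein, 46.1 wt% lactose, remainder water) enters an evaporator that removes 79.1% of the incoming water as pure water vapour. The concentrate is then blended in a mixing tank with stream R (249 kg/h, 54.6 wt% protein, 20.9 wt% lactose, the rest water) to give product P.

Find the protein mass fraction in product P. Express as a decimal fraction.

0.299

Vapour removed = 0.791×0.434×671 = 230.35 kg/h; concentrate = 440.65 kg/h.
protein reaching the mixer = 70.455 (from concentrate) + 249×0.546 = 206.41 kg/h.
Product flow = 440.65 + 249 = 689.65 kg/h; protein fraction = 0.299.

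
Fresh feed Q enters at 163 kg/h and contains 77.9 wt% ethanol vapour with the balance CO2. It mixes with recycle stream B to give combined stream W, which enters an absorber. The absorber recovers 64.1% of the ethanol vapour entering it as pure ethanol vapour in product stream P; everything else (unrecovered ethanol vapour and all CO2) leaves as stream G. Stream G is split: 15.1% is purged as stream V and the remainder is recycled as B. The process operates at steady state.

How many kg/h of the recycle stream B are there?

CO2 enters only via Q and leaves only via the purge: 163×0.221 = 0.151×(CO2 in G), and the absorber passes all CO2, so CO2 in W = CO2 in G = 238.56 kg/h.
ethanol vapour in W: m_A = 163×0.779 + (1−0.151)·(1−0.641)·m_A, so m_A = 126.98/0.6952 = 182.65 kg/h.
G = (1−0.641)×182.65 + 238.56 = 304.13 kg/h.
Recycle B = (1−0.151)×304.13 = 258.21 kg/h.

258.2 kg/h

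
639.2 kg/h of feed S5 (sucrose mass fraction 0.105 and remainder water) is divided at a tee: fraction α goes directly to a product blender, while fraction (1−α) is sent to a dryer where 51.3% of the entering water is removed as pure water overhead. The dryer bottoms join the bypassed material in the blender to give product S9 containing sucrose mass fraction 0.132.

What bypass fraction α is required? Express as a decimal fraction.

0.554

All 639.2×0.105 = 67.116 kg/h of sucrose reaches S9, so S9 = 67.116/0.132 = 508.45 kg/h and vapour = 130.75 kg/h.
The evaporator receives (1−α)·639.2 of feed at 0.895 water and removes 0.513 of that water:
0.513×0.895×(1−α)×639.2 = 130.75
(1−α) = 130.75/293.48 = 0.4455;  α = 0.5545.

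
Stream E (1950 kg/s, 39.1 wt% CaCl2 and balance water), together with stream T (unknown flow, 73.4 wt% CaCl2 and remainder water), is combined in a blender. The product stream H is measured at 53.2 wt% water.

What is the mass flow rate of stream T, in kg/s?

564.5 kg/s

Let T be the unknown flow. Total out = 1950 + T.
water balance: 1187.5 + 0.266·T = 0.532·(1950 + T)
(0.266 − 0.532)·T = 0.532×1950 − 1187.5 = -150.15
T = -150.15 / -0.266 = 564.47 kg/s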